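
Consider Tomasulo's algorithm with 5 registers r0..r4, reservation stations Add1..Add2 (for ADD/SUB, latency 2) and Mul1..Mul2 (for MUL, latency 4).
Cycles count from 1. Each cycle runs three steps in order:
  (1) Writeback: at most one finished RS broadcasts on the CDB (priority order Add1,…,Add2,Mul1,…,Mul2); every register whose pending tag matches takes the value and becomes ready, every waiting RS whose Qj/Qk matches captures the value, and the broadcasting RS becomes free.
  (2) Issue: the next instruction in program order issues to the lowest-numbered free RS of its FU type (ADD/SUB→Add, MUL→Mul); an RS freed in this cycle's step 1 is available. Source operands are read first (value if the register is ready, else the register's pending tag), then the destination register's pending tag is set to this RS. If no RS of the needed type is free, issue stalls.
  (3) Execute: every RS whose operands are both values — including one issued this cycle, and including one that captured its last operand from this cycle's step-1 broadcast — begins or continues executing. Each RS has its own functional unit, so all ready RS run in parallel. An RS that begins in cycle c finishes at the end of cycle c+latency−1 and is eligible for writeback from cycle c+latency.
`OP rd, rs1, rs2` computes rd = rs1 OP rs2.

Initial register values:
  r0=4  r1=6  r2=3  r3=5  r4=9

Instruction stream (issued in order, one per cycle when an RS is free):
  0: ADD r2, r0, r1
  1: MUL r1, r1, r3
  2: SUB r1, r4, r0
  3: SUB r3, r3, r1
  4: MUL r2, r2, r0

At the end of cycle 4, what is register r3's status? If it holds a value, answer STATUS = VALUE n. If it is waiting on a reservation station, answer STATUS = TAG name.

STATUS = TAG Add2

  c1: issue ADD r2<-Add1  regs: r0:4,r1:6,r2:Add1,r3:5,r4:9
  c2: issue MUL r1<-Mul1  regs: r0:4,r1:Mul1,r2:Add1,r3:5,r4:9
  c3: CDB Add1=10; issue SUB r1<-Add1  regs: r0:4,r1:Add1,r2:10,r3:5,r4:9
  c4: issue SUB r3<-Add2  regs: r0:4,r1:Add1,r2:10,r3:Add2,r4:9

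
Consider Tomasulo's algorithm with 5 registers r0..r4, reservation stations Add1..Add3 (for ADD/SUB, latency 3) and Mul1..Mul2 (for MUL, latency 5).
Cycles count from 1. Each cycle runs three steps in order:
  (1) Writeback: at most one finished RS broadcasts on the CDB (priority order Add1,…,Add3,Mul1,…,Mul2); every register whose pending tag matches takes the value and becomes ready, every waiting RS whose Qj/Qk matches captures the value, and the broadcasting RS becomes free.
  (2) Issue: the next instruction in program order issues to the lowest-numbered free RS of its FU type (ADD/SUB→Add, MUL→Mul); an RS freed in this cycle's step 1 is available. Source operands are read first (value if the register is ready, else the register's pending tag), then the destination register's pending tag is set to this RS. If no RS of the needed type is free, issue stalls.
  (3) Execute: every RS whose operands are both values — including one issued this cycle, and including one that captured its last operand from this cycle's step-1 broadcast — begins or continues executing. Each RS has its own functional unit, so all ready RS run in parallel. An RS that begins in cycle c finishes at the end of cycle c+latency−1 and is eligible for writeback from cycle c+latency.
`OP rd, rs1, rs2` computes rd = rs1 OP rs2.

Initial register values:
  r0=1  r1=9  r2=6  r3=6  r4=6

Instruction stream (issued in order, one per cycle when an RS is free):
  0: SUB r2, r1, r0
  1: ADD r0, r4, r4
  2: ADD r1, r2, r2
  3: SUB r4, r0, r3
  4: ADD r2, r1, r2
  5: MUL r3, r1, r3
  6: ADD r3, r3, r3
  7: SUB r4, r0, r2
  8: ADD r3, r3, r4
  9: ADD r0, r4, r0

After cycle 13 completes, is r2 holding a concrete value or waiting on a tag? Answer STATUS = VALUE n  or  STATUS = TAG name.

c1: issue SUB r2<-Add1 | r0:1,r1:9,r2:Add1,r3:6,r4:6
c2: issue ADD r0<-Add2 | r0:Add2,r1:9,r2:Add1,r3:6,r4:6
c3: issue ADD r1<-Add3 | r0:Add2,r1:Add3,r2:Add1,r3:6,r4:6
c4: CDB Add1=8; issue SUB r4<-Add1 | r0:Add2,r1:Add3,r2:8,r3:6,r4:Add1
c5: CDB Add2=12; issue ADD r2<-Add2 | r0:12,r1:Add3,r2:Add2,r3:6,r4:Add1
c6: issue MUL r3<-Mul1 | r0:12,r1:Add3,r2:Add2,r3:Mul1,r4:Add1
c7: CDB Add3=16; issue ADD r3<-Add3 | r0:12,r1:16,r2:Add2,r3:Add3,r4:Add1
c8: CDB Add1=6; issue SUB r4<-Add1 | r0:12,r1:16,r2:Add2,r3:Add3,r4:Add1
c9: stall | r0:12,r1:16,r2:Add2,r3:Add3,r4:Add1
c10: CDB Add2=24; issue ADD r3<-Add2 | r0:12,r1:16,r2:24,r3:Add2,r4:Add1
c11: stall | r0:12,r1:16,r2:24,r3:Add2,r4:Add1
c12: CDB Mul1=96; stall | r0:12,r1:16,r2:24,r3:Add2,r4:Add1
c13: CDB Add1=-12; issue ADD r0<-Add1 | r0:Add1,r1:16,r2:24,r3:Add2,r4:-12

STATUS = VALUE 24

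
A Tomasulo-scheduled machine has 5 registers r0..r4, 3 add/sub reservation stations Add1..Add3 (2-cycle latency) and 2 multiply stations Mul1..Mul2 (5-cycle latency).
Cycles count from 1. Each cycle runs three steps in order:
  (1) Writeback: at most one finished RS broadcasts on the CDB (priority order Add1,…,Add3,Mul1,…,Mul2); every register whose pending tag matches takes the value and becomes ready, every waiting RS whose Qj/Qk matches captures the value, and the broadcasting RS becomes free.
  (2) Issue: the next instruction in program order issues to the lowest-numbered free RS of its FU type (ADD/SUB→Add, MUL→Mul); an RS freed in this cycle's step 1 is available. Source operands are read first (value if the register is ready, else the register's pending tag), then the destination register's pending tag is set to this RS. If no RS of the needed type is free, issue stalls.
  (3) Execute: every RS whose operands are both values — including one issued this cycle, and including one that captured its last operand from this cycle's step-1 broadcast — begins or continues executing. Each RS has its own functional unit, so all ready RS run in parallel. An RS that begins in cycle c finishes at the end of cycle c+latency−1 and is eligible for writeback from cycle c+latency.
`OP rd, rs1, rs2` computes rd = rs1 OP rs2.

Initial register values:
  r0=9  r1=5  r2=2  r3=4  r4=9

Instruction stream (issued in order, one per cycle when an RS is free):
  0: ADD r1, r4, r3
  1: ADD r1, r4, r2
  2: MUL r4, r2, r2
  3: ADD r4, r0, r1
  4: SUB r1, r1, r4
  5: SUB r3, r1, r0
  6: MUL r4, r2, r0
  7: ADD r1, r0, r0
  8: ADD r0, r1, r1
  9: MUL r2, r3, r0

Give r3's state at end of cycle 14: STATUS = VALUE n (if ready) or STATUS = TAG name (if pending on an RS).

cycle 1: issue ADD r1<-Add1 // r0:9,r1:Add1,r2:2,r3:4,r4:9
cycle 2: issue ADD r1<-Add2 // r0:9,r1:Add2,r2:2,r3:4,r4:9
cycle 3: CDB Add1=13; issue MUL r4<-Mul1 // r0:9,r1:Add2,r2:2,r3:4,r4:Mul1
cycle 4: CDB Add2=11; issue ADD r4<-Add1 // r0:9,r1:11,r2:2,r3:4,r4:Add1
cycle 5: issue SUB r1<-Add2 // r0:9,r1:Add2,r2:2,r3:4,r4:Add1
cycle 6: CDB Add1=20; issue SUB r3<-Add1 // r0:9,r1:Add2,r2:2,r3:Add1,r4:20
cycle 7: issue MUL r4<-Mul2 // r0:9,r1:Add2,r2:2,r3:Add1,r4:Mul2
cycle 8: CDB Add2=-9; issue ADD r1<-Add2 // r0:9,r1:Add2,r2:2,r3:Add1,r4:Mul2
cycle 9: CDB Mul1=4; issue ADD r0<-Add3 // r0:Add3,r1:Add2,r2:2,r3:Add1,r4:Mul2
cycle 10: CDB Add1=-18; issue MUL r2<-Mul1 // r0:Add3,r1:Add2,r2:Mul1,r3:-18,r4:Mul2
cycle 11: CDB Add2=18 // r0:Add3,r1:18,r2:Mul1,r3:-18,r4:Mul2
cycle 12: CDB Mul2=18 // r0:Add3,r1:18,r2:Mul1,r3:-18,r4:18
cycle 13: CDB Add3=36 // r0:36,r1:18,r2:Mul1,r3:-18,r4:18
cycle 14: - // r0:36,r1:18,r2:Mul1,r3:-18,r4:18

STATUS = VALUE -18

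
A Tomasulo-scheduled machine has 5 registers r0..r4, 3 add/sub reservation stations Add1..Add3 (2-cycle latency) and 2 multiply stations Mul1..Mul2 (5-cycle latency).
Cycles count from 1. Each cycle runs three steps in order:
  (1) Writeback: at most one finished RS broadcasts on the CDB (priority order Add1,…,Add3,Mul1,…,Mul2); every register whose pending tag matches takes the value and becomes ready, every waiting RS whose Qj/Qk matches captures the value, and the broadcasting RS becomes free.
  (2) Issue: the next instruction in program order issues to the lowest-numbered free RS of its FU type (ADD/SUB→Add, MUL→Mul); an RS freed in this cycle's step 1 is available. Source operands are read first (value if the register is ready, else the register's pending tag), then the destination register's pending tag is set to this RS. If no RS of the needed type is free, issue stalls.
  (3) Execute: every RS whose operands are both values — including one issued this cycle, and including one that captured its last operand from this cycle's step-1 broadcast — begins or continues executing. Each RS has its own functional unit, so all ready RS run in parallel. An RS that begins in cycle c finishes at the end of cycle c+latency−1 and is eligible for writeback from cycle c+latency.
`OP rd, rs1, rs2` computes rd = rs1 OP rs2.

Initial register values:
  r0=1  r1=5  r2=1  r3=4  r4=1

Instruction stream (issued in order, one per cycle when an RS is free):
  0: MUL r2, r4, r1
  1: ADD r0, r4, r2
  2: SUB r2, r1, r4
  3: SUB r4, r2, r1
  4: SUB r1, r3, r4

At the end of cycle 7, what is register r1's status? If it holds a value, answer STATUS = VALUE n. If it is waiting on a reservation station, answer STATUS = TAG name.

STATUS = TAG Add2

  c1: issue MUL r2<-Mul1  regs: r0:1,r1:5,r2:Mul1,r3:4,r4:1
  c2: issue ADD r0<-Add1  regs: r0:Add1,r1:5,r2:Mul1,r3:4,r4:1
  c3: issue SUB r2<-Add2  regs: r0:Add1,r1:5,r2:Add2,r3:4,r4:1
  c4: issue SUB r4<-Add3  regs: r0:Add1,r1:5,r2:Add2,r3:4,r4:Add3
  c5: CDB Add2=4; issue SUB r1<-Add2  regs: r0:Add1,r1:Add2,r2:4,r3:4,r4:Add3
  c6: CDB Mul1=5  regs: r0:Add1,r1:Add2,r2:4,r3:4,r4:Add3
  c7: CDB Add3=-1  regs: r0:Add1,r1:Add2,r2:4,r3:4,r4:-1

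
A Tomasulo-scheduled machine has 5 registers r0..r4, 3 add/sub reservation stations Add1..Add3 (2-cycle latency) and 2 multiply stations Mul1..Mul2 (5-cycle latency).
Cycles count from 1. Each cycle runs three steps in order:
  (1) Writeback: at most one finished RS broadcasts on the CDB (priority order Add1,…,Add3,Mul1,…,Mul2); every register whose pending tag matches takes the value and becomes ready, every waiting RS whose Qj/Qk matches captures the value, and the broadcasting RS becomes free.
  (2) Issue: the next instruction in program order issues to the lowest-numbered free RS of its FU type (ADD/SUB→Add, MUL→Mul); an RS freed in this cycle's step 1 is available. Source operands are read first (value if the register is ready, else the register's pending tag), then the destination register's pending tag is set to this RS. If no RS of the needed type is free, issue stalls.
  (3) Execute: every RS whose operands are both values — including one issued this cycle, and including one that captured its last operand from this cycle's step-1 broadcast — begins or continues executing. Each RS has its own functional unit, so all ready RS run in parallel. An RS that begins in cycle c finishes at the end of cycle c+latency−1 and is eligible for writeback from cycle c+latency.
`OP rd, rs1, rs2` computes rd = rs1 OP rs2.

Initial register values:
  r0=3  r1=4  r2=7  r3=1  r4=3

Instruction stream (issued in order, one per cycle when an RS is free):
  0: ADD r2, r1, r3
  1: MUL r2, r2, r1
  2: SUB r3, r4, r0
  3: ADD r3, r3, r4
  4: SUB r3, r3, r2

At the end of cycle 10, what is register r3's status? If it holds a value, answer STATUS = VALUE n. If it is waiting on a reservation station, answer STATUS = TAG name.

STATUS = VALUE -17

cycle 1: issue ADD r2<-Add1 // r0:3,r1:4,r2:Add1,r3:1,r4:3
cycle 2: issue MUL r2<-Mul1 // r0:3,r1:4,r2:Mul1,r3:1,r4:3
cycle 3: CDB Add1=5; issue SUB r3<-Add1 // r0:3,r1:4,r2:Mul1,r3:Add1,r4:3
cycle 4: issue ADD r3<-Add2 // r0:3,r1:4,r2:Mul1,r3:Add2,r4:3
cycle 5: CDB Add1=0; issue SUB r3<-Add1 // r0:3,r1:4,r2:Mul1,r3:Add1,r4:3
cycle 6: - // r0:3,r1:4,r2:Mul1,r3:Add1,r4:3
cycle 7: CDB Add2=3 // r0:3,r1:4,r2:Mul1,r3:Add1,r4:3
cycle 8: CDB Mul1=20 // r0:3,r1:4,r2:20,r3:Add1,r4:3
cycle 9: - // r0:3,r1:4,r2:20,r3:Add1,r4:3
cycle 10: CDB Add1=-17 // r0:3,r1:4,r2:20,r3:-17,r4:3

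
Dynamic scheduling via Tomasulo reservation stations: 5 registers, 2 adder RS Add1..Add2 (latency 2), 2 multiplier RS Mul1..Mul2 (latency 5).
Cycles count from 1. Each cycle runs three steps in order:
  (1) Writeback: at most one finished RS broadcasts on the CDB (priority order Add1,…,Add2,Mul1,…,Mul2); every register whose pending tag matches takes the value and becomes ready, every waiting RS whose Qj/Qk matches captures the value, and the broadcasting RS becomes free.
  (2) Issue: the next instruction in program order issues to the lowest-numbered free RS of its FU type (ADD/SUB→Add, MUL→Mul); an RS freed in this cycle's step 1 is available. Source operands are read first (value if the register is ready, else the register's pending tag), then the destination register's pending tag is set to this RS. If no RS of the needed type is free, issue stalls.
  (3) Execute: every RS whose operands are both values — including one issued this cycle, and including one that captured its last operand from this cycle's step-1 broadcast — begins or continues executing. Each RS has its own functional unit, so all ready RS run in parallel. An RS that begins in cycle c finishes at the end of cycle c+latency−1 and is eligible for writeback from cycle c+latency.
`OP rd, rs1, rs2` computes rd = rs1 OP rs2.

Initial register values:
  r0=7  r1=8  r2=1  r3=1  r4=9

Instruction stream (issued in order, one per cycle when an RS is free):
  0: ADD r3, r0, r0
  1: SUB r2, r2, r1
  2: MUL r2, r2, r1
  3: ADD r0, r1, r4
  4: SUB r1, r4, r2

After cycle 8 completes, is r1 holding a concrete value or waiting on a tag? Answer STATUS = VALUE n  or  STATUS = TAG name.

cycle 1: issue ADD r3<-Add1 // r0:7,r1:8,r2:1,r3:Add1,r4:9
cycle 2: issue SUB r2<-Add2 // r0:7,r1:8,r2:Add2,r3:Add1,r4:9
cycle 3: CDB Add1=14; issue MUL r2<-Mul1 // r0:7,r1:8,r2:Mul1,r3:14,r4:9
cycle 4: CDB Add2=-7; issue ADD r0<-Add1 // r0:Add1,r1:8,r2:Mul1,r3:14,r4:9
cycle 5: issue SUB r1<-Add2 // r0:Add1,r1:Add2,r2:Mul1,r3:14,r4:9
cycle 6: CDB Add1=17 // r0:17,r1:Add2,r2:Mul1,r3:14,r4:9
cycle 7: - // r0:17,r1:Add2,r2:Mul1,r3:14,r4:9
cycle 8: - // r0:17,r1:Add2,r2:Mul1,r3:14,r4:9

STATUS = TAG Add2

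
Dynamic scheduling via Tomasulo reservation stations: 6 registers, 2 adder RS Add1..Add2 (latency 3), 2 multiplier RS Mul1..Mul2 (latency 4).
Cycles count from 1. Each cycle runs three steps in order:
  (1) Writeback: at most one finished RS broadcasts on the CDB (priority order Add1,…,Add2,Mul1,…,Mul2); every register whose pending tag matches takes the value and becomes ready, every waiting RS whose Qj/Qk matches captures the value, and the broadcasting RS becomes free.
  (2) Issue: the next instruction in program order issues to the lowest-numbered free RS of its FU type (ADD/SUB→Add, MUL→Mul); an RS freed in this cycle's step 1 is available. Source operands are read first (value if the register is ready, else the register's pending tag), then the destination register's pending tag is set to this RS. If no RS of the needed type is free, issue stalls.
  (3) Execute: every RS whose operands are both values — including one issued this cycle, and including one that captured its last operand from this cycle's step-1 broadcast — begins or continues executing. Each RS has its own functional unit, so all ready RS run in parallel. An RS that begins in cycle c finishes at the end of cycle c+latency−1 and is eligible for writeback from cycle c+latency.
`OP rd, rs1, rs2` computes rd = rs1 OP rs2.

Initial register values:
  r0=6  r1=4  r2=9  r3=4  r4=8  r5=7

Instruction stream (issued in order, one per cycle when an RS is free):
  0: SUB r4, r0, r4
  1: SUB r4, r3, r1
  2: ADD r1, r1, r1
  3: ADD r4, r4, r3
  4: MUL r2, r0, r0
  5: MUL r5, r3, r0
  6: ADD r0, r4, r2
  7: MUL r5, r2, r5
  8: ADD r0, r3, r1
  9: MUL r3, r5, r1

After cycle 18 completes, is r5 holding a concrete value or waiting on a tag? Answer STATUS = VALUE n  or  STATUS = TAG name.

STATUS = VALUE 864

  c1: issue SUB r4<-Add1  regs: r0:6,r1:4,r2:9,r3:4,r4:Add1,r5:7
  c2: issue SUB r4<-Add2  regs: r0:6,r1:4,r2:9,r3:4,r4:Add2,r5:7
  c3: stall  regs: r0:6,r1:4,r2:9,r3:4,r4:Add2,r5:7
  c4: CDB Add1=-2; issue ADD r1<-Add1  regs: r0:6,r1:Add1,r2:9,r3:4,r4:Add2,r5:7
  c5: CDB Add2=0; issue ADD r4<-Add2  regs: r0:6,r1:Add1,r2:9,r3:4,r4:Add2,r5:7
  c6: issue MUL r2<-Mul1  regs: r0:6,r1:Add1,r2:Mul1,r3:4,r4:Add2,r5:7
  c7: CDB Add1=8; issue MUL r5<-Mul2  regs: r0:6,r1:8,r2:Mul1,r3:4,r4:Add2,r5:Mul2
  c8: CDB Add2=4; issue ADD r0<-Add1  regs: r0:Add1,r1:8,r2:Mul1,r3:4,r4:4,r5:Mul2
  c9: stall  regs: r0:Add1,r1:8,r2:Mul1,r3:4,r4:4,r5:Mul2
  c10: CDB Mul1=36; issue MUL r5<-Mul1  regs: r0:Add1,r1:8,r2:36,r3:4,r4:4,r5:Mul1
  c11: CDB Mul2=24; issue ADD r0<-Add2  regs: r0:Add2,r1:8,r2:36,r3:4,r4:4,r5:Mul1
  c12: issue MUL r3<-Mul2  regs: r0:Add2,r1:8,r2:36,r3:Mul2,r4:4,r5:Mul1
  c13: CDB Add1=40  regs: r0:Add2,r1:8,r2:36,r3:Mul2,r4:4,r5:Mul1
  c14: CDB Add2=12  regs: r0:12,r1:8,r2:36,r3:Mul2,r4:4,r5:Mul1
  c15: CDB Mul1=864  regs: r0:12,r1:8,r2:36,r3:Mul2,r4:4,r5:864
  c16: -  regs: r0:12,r1:8,r2:36,r3:Mul2,r4:4,r5:864
  c17: -  regs: r0:12,r1:8,r2:36,r3:Mul2,r4:4,r5:864
  c18: -  regs: r0:12,r1:8,r2:36,r3:Mul2,r4:4,r5:864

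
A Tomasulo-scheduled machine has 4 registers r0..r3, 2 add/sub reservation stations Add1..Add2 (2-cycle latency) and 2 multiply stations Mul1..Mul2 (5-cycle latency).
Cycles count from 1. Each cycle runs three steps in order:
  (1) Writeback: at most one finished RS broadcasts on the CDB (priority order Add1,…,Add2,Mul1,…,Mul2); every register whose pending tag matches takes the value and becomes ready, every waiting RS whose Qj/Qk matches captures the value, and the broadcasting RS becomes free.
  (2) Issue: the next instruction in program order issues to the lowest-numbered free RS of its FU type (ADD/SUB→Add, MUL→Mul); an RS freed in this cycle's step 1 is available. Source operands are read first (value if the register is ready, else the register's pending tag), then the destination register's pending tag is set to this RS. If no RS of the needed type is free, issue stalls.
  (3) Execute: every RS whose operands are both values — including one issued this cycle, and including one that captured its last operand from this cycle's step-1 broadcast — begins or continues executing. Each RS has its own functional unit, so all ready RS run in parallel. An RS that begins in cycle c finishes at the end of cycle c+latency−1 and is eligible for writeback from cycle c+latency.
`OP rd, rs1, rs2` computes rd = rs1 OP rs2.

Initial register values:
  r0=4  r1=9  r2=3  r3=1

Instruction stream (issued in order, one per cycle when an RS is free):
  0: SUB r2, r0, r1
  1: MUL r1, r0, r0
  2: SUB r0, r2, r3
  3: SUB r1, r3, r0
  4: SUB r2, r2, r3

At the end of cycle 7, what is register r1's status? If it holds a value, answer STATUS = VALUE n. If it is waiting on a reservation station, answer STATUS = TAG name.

STATUS = TAG Add2

cycle 1: issue SUB r2<-Add1 // r0:4,r1:9,r2:Add1,r3:1
cycle 2: issue MUL r1<-Mul1 // r0:4,r1:Mul1,r2:Add1,r3:1
cycle 3: CDB Add1=-5; issue SUB r0<-Add1 // r0:Add1,r1:Mul1,r2:-5,r3:1
cycle 4: issue SUB r1<-Add2 // r0:Add1,r1:Add2,r2:-5,r3:1
cycle 5: CDB Add1=-6; issue SUB r2<-Add1 // r0:-6,r1:Add2,r2:Add1,r3:1
cycle 6: - // r0:-6,r1:Add2,r2:Add1,r3:1
cycle 7: CDB Add1=-6 // r0:-6,r1:Add2,r2:-6,r3:1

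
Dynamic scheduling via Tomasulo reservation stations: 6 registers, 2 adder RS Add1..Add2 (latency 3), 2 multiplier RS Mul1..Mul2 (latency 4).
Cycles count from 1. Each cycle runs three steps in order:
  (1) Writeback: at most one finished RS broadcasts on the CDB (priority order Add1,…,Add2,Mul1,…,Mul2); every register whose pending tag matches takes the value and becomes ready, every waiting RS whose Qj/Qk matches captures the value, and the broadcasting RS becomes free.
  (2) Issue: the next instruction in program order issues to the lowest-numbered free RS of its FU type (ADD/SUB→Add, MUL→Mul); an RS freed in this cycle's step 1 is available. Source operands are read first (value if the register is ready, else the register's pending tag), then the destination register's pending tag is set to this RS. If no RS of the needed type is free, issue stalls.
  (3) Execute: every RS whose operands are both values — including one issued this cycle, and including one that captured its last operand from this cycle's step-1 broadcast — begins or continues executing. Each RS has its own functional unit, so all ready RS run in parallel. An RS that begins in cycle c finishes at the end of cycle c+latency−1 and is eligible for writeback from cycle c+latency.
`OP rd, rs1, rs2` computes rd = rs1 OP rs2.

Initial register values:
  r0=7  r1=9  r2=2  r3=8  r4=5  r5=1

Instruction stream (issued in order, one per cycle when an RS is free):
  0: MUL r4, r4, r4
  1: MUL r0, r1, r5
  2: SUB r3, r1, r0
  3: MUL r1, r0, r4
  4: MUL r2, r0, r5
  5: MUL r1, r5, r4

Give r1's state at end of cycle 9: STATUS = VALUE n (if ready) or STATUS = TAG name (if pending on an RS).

  c1: issue MUL r4<-Mul1  regs: r0:7,r1:9,r2:2,r3:8,r4:Mul1,r5:1
  c2: issue MUL r0<-Mul2  regs: r0:Mul2,r1:9,r2:2,r3:8,r4:Mul1,r5:1
  c3: issue SUB r3<-Add1  regs: r0:Mul2,r1:9,r2:2,r3:Add1,r4:Mul1,r5:1
  c4: stall  regs: r0:Mul2,r1:9,r2:2,r3:Add1,r4:Mul1,r5:1
  c5: CDB Mul1=25; issue MUL r1<-Mul1  regs: r0:Mul2,r1:Mul1,r2:2,r3:Add1,r4:25,r5:1
  c6: CDB Mul2=9; issue MUL r2<-Mul2  regs: r0:9,r1:Mul1,r2:Mul2,r3:Add1,r4:25,r5:1
  c7: stall  regs: r0:9,r1:Mul1,r2:Mul2,r3:Add1,r4:25,r5:1
  c8: stall  regs: r0:9,r1:Mul1,r2:Mul2,r3:Add1,r4:25,r5:1
  c9: CDB Add1=0; stall  regs: r0:9,r1:Mul1,r2:Mul2,r3:0,r4:25,r5:1

STATUS = TAG Mul1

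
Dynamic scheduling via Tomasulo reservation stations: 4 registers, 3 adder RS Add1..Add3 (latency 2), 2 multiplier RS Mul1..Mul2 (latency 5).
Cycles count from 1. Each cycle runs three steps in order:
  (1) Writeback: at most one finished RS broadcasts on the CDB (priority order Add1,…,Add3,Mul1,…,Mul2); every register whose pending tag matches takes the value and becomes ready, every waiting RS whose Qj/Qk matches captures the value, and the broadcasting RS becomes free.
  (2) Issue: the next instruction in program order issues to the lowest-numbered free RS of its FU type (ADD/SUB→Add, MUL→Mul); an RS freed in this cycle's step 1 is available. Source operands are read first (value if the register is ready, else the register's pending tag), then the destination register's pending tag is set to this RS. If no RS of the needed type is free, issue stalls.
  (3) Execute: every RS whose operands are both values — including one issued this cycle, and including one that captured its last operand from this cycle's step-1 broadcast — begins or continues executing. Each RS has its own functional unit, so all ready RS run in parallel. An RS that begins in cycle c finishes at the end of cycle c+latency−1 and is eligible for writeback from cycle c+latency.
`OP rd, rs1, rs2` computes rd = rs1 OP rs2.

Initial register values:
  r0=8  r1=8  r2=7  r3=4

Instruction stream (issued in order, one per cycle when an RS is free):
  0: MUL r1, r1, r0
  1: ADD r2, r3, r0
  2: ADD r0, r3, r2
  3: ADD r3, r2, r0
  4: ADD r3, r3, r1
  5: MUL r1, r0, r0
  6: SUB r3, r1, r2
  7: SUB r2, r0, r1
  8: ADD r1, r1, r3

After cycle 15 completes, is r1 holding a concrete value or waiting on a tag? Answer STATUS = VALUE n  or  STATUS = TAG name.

cycle 1: issue MUL r1<-Mul1 // r0:8,r1:Mul1,r2:7,r3:4
cycle 2: issue ADD r2<-Add1 // r0:8,r1:Mul1,r2:Add1,r3:4
cycle 3: issue ADD r0<-Add2 // r0:Add2,r1:Mul1,r2:Add1,r3:4
cycle 4: CDB Add1=12; issue ADD r3<-Add1 // r0:Add2,r1:Mul1,r2:12,r3:Add1
cycle 5: issue ADD r3<-Add3 // r0:Add2,r1:Mul1,r2:12,r3:Add3
cycle 6: CDB Add2=16; issue MUL r1<-Mul2 // r0:16,r1:Mul2,r2:12,r3:Add3
cycle 7: CDB Mul1=64; issue SUB r3<-Add2 // r0:16,r1:Mul2,r2:12,r3:Add2
cycle 8: CDB Add1=28; issue SUB r2<-Add1 // r0:16,r1:Mul2,r2:Add1,r3:Add2
cycle 9: stall // r0:16,r1:Mul2,r2:Add1,r3:Add2
cycle 10: CDB Add3=92; issue ADD r1<-Add3 // r0:16,r1:Add3,r2:Add1,r3:Add2
cycle 11: CDB Mul2=256 // r0:16,r1:Add3,r2:Add1,r3:Add2
cycle 12: - // r0:16,r1:Add3,r2:Add1,r3:Add2
cycle 13: CDB Add1=-240 // r0:16,r1:Add3,r2:-240,r3:Add2
cycle 14: CDB Add2=244 // r0:16,r1:Add3,r2:-240,r3:244
cycle 15: - // r0:16,r1:Add3,r2:-240,r3:244

STATUS = TAG Add3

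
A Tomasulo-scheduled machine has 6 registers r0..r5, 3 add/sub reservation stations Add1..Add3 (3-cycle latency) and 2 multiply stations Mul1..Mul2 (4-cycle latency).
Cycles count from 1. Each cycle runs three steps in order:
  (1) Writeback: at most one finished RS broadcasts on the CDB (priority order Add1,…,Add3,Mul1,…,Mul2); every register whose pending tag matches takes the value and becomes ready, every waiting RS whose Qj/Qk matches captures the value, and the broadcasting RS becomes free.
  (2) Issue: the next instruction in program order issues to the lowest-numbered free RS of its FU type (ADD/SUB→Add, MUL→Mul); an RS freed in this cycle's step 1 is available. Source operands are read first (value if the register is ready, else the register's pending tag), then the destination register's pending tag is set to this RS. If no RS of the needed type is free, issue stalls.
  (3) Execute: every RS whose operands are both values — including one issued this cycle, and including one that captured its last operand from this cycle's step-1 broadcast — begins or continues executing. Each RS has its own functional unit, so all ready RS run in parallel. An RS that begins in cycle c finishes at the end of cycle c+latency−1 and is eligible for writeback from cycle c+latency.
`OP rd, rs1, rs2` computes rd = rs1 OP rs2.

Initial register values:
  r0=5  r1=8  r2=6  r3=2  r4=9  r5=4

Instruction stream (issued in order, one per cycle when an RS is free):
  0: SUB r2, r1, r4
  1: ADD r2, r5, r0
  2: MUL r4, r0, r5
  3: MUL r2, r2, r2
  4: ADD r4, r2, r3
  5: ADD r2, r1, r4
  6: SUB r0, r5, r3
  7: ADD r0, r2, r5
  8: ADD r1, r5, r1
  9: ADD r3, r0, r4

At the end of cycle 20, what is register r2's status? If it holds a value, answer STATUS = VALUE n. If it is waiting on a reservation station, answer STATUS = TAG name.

c1: issue SUB r2<-Add1 | r0:5,r1:8,r2:Add1,r3:2,r4:9,r5:4
c2: issue ADD r2<-Add2 | r0:5,r1:8,r2:Add2,r3:2,r4:9,r5:4
c3: issue MUL r4<-Mul1 | r0:5,r1:8,r2:Add2,r3:2,r4:Mul1,r5:4
c4: CDB Add1=-1; issue MUL r2<-Mul2 | r0:5,r1:8,r2:Mul2,r3:2,r4:Mul1,r5:4
c5: CDB Add2=9; issue ADD r4<-Add1 | r0:5,r1:8,r2:Mul2,r3:2,r4:Add1,r5:4
c6: issue ADD r2<-Add2 | r0:5,r1:8,r2:Add2,r3:2,r4:Add1,r5:4
c7: CDB Mul1=20; issue SUB r0<-Add3 | r0:Add3,r1:8,r2:Add2,r3:2,r4:Add1,r5:4
c8: stall | r0:Add3,r1:8,r2:Add2,r3:2,r4:Add1,r5:4
c9: CDB Mul2=81; stall | r0:Add3,r1:8,r2:Add2,r3:2,r4:Add1,r5:4
c10: CDB Add3=2; issue ADD r0<-Add3 | r0:Add3,r1:8,r2:Add2,r3:2,r4:Add1,r5:4
c11: stall | r0:Add3,r1:8,r2:Add2,r3:2,r4:Add1,r5:4
c12: CDB Add1=83; issue ADD r1<-Add1 | r0:Add3,r1:Add1,r2:Add2,r3:2,r4:83,r5:4
c13: stall | r0:Add3,r1:Add1,r2:Add2,r3:2,r4:83,r5:4
c14: stall | r0:Add3,r1:Add1,r2:Add2,r3:2,r4:83,r5:4
c15: CDB Add1=12; issue ADD r3<-Add1 | r0:Add3,r1:12,r2:Add2,r3:Add1,r4:83,r5:4
c16: CDB Add2=91 | r0:Add3,r1:12,r2:91,r3:Add1,r4:83,r5:4
c17: - | r0:Add3,r1:12,r2:91,r3:Add1,r4:83,r5:4
c18: - | r0:Add3,r1:12,r2:91,r3:Add1,r4:83,r5:4
c19: CDB Add3=95 | r0:95,r1:12,r2:91,r3:Add1,r4:83,r5:4
c20: - | r0:95,r1:12,r2:91,r3:Add1,r4:83,r5:4

STATUS = VALUE 91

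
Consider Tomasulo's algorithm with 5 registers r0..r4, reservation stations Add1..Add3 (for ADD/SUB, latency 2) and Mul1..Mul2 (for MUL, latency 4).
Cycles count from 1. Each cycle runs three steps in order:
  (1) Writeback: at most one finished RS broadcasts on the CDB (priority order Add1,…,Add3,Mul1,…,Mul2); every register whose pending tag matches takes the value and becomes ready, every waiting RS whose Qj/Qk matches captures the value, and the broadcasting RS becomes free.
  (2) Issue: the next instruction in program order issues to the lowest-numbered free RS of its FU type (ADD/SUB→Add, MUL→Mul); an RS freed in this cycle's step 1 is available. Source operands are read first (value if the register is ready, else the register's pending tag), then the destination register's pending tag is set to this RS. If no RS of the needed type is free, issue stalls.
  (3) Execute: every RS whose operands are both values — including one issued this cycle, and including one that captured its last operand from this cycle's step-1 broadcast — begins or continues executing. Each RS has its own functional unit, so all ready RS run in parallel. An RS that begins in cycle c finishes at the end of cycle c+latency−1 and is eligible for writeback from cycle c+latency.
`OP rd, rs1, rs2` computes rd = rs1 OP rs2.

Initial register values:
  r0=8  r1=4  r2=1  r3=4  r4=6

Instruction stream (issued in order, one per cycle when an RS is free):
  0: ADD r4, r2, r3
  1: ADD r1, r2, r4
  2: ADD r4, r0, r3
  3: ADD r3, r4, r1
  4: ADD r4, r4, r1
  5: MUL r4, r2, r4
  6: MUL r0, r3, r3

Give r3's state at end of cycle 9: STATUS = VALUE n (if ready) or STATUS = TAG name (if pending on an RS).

c1: issue ADD r4<-Add1 | r0:8,r1:4,r2:1,r3:4,r4:Add1
c2: issue ADD r1<-Add2 | r0:8,r1:Add2,r2:1,r3:4,r4:Add1
c3: CDB Add1=5; issue ADD r4<-Add1 | r0:8,r1:Add2,r2:1,r3:4,r4:Add1
c4: issue ADD r3<-Add3 | r0:8,r1:Add2,r2:1,r3:Add3,r4:Add1
c5: CDB Add1=12; issue ADD r4<-Add1 | r0:8,r1:Add2,r2:1,r3:Add3,r4:Add1
c6: CDB Add2=6; issue MUL r4<-Mul1 | r0:8,r1:6,r2:1,r3:Add3,r4:Mul1
c7: issue MUL r0<-Mul2 | r0:Mul2,r1:6,r2:1,r3:Add3,r4:Mul1
c8: CDB Add1=18 | r0:Mul2,r1:6,r2:1,r3:Add3,r4:Mul1
c9: CDB Add3=18 | r0:Mul2,r1:6,r2:1,r3:18,r4:Mul1

STATUS = VALUE 18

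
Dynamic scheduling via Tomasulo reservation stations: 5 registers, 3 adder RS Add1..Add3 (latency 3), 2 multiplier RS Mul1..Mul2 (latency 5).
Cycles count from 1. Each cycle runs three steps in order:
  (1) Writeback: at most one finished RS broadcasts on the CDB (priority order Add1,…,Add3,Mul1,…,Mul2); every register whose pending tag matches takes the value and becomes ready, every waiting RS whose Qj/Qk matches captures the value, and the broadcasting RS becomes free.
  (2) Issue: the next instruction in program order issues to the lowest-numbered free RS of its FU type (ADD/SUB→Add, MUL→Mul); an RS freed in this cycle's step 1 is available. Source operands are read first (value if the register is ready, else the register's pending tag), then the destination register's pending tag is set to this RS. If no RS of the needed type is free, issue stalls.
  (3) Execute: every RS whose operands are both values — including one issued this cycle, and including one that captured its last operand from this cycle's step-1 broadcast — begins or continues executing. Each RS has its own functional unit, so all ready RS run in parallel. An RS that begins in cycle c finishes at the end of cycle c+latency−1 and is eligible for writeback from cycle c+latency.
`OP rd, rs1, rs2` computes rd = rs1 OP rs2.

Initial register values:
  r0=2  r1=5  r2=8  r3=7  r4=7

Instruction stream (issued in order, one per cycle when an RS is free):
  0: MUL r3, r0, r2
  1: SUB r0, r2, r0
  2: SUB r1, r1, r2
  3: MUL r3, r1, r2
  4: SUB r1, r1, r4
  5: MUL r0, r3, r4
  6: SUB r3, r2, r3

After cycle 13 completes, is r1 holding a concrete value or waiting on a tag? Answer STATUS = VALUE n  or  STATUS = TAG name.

c1: issue MUL r3<-Mul1 | r0:2,r1:5,r2:8,r3:Mul1,r4:7
c2: issue SUB r0<-Add1 | r0:Add1,r1:5,r2:8,r3:Mul1,r4:7
c3: issue SUB r1<-Add2 | r0:Add1,r1:Add2,r2:8,r3:Mul1,r4:7
c4: issue MUL r3<-Mul2 | r0:Add1,r1:Add2,r2:8,r3:Mul2,r4:7
c5: CDB Add1=6; issue SUB r1<-Add1 | r0:6,r1:Add1,r2:8,r3:Mul2,r4:7
c6: CDB Add2=-3; stall | r0:6,r1:Add1,r2:8,r3:Mul2,r4:7
c7: CDB Mul1=16; issue MUL r0<-Mul1 | r0:Mul1,r1:Add1,r2:8,r3:Mul2,r4:7
c8: issue SUB r3<-Add2 | r0:Mul1,r1:Add1,r2:8,r3:Add2,r4:7
c9: CDB Add1=-10 | r0:Mul1,r1:-10,r2:8,r3:Add2,r4:7
c10: - | r0:Mul1,r1:-10,r2:8,r3:Add2,r4:7
c11: CDB Mul2=-24 | r0:Mul1,r1:-10,r2:8,r3:Add2,r4:7
c12: - | r0:Mul1,r1:-10,r2:8,r3:Add2,r4:7
c13: - | r0:Mul1,r1:-10,r2:8,r3:Add2,r4:7

STATUS = VALUE -10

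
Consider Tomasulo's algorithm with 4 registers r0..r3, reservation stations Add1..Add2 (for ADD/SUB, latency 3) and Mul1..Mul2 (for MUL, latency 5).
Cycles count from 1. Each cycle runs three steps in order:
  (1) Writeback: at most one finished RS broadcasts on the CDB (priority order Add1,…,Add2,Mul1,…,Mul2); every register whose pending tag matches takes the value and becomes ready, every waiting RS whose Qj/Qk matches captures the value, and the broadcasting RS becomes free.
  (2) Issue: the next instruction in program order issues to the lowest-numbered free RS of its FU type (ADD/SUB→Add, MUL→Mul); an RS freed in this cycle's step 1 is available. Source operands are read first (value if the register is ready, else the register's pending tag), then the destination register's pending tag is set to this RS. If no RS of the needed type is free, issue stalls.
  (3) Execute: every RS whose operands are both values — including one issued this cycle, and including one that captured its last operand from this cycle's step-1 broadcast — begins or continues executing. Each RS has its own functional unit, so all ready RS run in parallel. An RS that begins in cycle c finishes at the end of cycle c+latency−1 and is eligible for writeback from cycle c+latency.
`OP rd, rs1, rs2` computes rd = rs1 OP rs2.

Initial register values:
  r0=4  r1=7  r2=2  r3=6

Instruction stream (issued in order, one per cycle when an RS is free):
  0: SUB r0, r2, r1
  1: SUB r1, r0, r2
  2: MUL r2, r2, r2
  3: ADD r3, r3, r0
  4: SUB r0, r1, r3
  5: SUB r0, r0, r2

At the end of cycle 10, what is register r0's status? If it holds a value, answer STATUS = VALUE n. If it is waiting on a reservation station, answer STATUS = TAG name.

cycle 1: issue SUB r0<-Add1 // r0:Add1,r1:7,r2:2,r3:6
cycle 2: issue SUB r1<-Add2 // r0:Add1,r1:Add2,r2:2,r3:6
cycle 3: issue MUL r2<-Mul1 // r0:Add1,r1:Add2,r2:Mul1,r3:6
cycle 4: CDB Add1=-5; issue ADD r3<-Add1 // r0:-5,r1:Add2,r2:Mul1,r3:Add1
cycle 5: stall // r0:-5,r1:Add2,r2:Mul1,r3:Add1
cycle 6: stall // r0:-5,r1:Add2,r2:Mul1,r3:Add1
cycle 7: CDB Add1=1; issue SUB r0<-Add1 // r0:Add1,r1:Add2,r2:Mul1,r3:1
cycle 8: CDB Add2=-7; issue SUB r0<-Add2 // r0:Add2,r1:-7,r2:Mul1,r3:1
cycle 9: CDB Mul1=4 // r0:Add2,r1:-7,r2:4,r3:1
cycle 10: - // r0:Add2,r1:-7,r2:4,r3:1

STATUS = TAG Add2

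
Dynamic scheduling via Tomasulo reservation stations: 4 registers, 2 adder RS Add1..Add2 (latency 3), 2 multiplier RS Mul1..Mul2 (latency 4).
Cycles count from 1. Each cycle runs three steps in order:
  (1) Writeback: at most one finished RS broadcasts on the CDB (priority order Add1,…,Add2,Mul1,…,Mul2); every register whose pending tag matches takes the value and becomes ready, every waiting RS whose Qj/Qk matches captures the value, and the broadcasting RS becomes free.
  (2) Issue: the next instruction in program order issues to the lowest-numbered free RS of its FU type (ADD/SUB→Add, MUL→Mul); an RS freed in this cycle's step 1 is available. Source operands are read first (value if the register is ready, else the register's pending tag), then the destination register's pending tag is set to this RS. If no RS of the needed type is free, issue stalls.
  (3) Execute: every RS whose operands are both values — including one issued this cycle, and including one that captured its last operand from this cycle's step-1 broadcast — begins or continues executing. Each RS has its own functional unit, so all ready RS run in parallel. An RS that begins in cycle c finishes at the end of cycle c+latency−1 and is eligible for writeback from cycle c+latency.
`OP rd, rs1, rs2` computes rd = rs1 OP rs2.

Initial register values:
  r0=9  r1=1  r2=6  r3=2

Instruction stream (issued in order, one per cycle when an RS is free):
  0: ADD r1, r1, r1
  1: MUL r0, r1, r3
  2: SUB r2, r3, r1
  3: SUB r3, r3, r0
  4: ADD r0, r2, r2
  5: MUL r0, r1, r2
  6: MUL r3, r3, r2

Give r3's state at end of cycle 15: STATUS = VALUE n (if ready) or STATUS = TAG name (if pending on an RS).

cycle 1: issue ADD r1<-Add1 // r0:9,r1:Add1,r2:6,r3:2
cycle 2: issue MUL r0<-Mul1 // r0:Mul1,r1:Add1,r2:6,r3:2
cycle 3: issue SUB r2<-Add2 // r0:Mul1,r1:Add1,r2:Add2,r3:2
cycle 4: CDB Add1=2; issue SUB r3<-Add1 // r0:Mul1,r1:2,r2:Add2,r3:Add1
cycle 5: stall // r0:Mul1,r1:2,r2:Add2,r3:Add1
cycle 6: stall // r0:Mul1,r1:2,r2:Add2,r3:Add1
cycle 7: CDB Add2=0; issue ADD r0<-Add2 // r0:Add2,r1:2,r2:0,r3:Add1
cycle 8: CDB Mul1=4; issue MUL r0<-Mul1 // r0:Mul1,r1:2,r2:0,r3:Add1
cycle 9: issue MUL r3<-Mul2 // r0:Mul1,r1:2,r2:0,r3:Mul2
cycle 10: CDB Add2=0 // r0:Mul1,r1:2,r2:0,r3:Mul2
cycle 11: CDB Add1=-2 // r0:Mul1,r1:2,r2:0,r3:Mul2
cycle 12: CDB Mul1=0 // r0:0,r1:2,r2:0,r3:Mul2
cycle 13: - // r0:0,r1:2,r2:0,r3:Mul2
cycle 14: - // r0:0,r1:2,r2:0,r3:Mul2
cycle 15: CDB Mul2=0 // r0:0,r1:2,r2:0,r3:0

STATUS = VALUE 0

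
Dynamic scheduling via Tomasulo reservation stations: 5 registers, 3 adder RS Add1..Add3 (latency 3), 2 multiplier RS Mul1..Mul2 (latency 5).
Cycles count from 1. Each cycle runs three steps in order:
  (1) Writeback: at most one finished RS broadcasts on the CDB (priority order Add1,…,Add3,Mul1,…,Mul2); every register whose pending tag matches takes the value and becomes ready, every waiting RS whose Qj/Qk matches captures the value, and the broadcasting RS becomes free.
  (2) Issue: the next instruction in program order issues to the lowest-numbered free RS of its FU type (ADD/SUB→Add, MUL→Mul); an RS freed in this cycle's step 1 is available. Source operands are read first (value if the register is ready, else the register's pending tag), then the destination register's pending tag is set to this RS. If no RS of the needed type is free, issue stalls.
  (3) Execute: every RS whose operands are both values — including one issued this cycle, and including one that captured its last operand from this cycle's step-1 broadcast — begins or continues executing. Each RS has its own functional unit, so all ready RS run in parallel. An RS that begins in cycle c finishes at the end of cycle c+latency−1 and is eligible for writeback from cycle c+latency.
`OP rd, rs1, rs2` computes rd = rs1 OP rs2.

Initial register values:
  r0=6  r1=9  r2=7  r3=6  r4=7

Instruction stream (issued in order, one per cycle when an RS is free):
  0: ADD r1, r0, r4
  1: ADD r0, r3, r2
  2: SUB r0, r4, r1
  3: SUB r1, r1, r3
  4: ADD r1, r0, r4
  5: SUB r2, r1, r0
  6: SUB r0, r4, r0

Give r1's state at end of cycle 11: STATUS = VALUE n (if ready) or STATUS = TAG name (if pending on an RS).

  c1: issue ADD r1<-Add1  regs: r0:6,r1:Add1,r2:7,r3:6,r4:7
  c2: issue ADD r0<-Add2  regs: r0:Add2,r1:Add1,r2:7,r3:6,r4:7
  c3: issue SUB r0<-Add3  regs: r0:Add3,r1:Add1,r2:7,r3:6,r4:7
  c4: CDB Add1=13; issue SUB r1<-Add1  regs: r0:Add3,r1:Add1,r2:7,r3:6,r4:7
  c5: CDB Add2=13; issue ADD r1<-Add2  regs: r0:Add3,r1:Add2,r2:7,r3:6,r4:7
  c6: stall  regs: r0:Add3,r1:Add2,r2:7,r3:6,r4:7
  c7: CDB Add1=7; issue SUB r2<-Add1  regs: r0:Add3,r1:Add2,r2:Add1,r3:6,r4:7
  c8: CDB Add3=-6; issue SUB r0<-Add3  regs: r0:Add3,r1:Add2,r2:Add1,r3:6,r4:7
  c9: -  regs: r0:Add3,r1:Add2,r2:Add1,r3:6,r4:7
  c10: -  regs: r0:Add3,r1:Add2,r2:Add1,r3:6,r4:7
  c11: CDB Add2=1  regs: r0:Add3,r1:1,r2:Add1,r3:6,r4:7

STATUS = VALUE 1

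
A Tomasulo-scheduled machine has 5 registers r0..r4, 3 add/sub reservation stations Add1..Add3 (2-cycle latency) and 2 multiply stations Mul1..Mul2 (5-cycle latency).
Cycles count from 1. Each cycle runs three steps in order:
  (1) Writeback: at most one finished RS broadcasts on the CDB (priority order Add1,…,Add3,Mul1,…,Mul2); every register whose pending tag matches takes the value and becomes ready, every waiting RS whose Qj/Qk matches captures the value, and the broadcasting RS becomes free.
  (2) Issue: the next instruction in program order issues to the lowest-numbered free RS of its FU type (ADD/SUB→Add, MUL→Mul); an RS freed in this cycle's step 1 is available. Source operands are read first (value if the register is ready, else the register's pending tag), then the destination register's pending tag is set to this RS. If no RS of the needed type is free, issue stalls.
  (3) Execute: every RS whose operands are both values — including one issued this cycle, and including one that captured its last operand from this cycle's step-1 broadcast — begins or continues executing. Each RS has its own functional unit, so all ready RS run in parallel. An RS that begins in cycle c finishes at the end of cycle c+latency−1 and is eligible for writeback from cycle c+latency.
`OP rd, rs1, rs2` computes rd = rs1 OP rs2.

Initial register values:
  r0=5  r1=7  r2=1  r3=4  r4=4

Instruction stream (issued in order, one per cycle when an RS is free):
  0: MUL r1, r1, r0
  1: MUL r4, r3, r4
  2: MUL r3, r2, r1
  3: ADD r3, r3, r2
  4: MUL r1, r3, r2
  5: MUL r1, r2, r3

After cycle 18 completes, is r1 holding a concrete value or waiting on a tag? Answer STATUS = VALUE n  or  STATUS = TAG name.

STATUS = VALUE 36

  c1: issue MUL r1<-Mul1  regs: r0:5,r1:Mul1,r2:1,r3:4,r4:4
  c2: issue MUL r4<-Mul2  regs: r0:5,r1:Mul1,r2:1,r3:4,r4:Mul2
  c3: stall  regs: r0:5,r1:Mul1,r2:1,r3:4,r4:Mul2
  c4: stall  regs: r0:5,r1:Mul1,r2:1,r3:4,r4:Mul2
  c5: stall  regs: r0:5,r1:Mul1,r2:1,r3:4,r4:Mul2
  c6: CDB Mul1=35; issue MUL r3<-Mul1  regs: r0:5,r1:35,r2:1,r3:Mul1,r4:Mul2
  c7: CDB Mul2=16; issue ADD r3<-Add1  regs: r0:5,r1:35,r2:1,r3:Add1,r4:16
  c8: issue MUL r1<-Mul2  regs: r0:5,r1:Mul2,r2:1,r3:Add1,r4:16
  c9: stall  regs: r0:5,r1:Mul2,r2:1,r3:Add1,r4:16
  c10: stall  regs: r0:5,r1:Mul2,r2:1,r3:Add1,r4:16
  c11: CDB Mul1=35; issue MUL r1<-Mul1  regs: r0:5,r1:Mul1,r2:1,r3:Add1,r4:16
  c12: -  regs: r0:5,r1:Mul1,r2:1,r3:Add1,r4:16
  c13: CDB Add1=36  regs: r0:5,r1:Mul1,r2:1,r3:36,r4:16
  c14: -  regs: r0:5,r1:Mul1,r2:1,r3:36,r4:16
  c15: -  regs: r0:5,r1:Mul1,r2:1,r3:36,r4:16
  c16: -  regs: r0:5,r1:Mul1,r2:1,r3:36,r4:16
  c17: -  regs: r0:5,r1:Mul1,r2:1,r3:36,r4:16
  c18: CDB Mul1=36  regs: r0:5,r1:36,r2:1,r3:36,r4:16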